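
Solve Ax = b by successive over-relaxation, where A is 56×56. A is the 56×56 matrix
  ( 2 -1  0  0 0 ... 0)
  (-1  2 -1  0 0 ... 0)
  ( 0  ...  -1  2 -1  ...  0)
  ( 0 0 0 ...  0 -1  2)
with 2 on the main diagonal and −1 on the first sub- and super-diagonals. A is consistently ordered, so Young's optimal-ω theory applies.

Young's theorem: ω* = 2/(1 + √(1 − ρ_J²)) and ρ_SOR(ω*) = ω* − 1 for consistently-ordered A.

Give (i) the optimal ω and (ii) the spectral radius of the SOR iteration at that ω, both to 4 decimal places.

ω* = 1.8956, ρ_SOR = 0.8956

spectrum of D⁻¹(L+U) = {cos(kπ/57) : 1≤k≤56}; ρ_J = cos(π/57) = 0.9985.
√(1−ρ_J²) simplifies to sin(π/57) = 0.05509.
Young: ω* = 2/(1+√(1−ρ_J²)) = 2/(1+0.05509) = 2/1.05509 = 1.8956.
ρ_SOR = ω* − 1 ≈ 0.8956.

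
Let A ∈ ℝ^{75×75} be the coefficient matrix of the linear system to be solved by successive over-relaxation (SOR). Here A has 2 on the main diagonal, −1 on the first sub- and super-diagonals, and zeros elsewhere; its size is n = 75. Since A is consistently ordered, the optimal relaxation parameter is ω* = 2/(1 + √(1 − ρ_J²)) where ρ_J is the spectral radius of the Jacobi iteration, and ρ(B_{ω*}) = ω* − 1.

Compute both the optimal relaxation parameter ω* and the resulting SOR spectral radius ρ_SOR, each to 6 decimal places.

ω* = 1.920630, ρ_SOR = 0.920630

ρ_J = max_k |cos(kπ/76)| = cos(π/76) = 0.999146
root = sin(π/76) = 0.0413250  (since 1−cos² = sin²).
So ω* = 2/1.0413250 = 1.920630 (Young).
Hence ρ(B_{ω*}) = 1.920630 − 1 = 0.920630.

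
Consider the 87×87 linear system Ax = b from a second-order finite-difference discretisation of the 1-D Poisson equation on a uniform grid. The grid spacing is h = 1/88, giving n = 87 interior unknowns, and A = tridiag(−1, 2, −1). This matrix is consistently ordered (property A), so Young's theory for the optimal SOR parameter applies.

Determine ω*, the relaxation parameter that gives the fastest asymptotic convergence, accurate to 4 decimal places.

ω* = 1.9311

spectrum of D⁻¹(L+U) = {cos(kπ/88) : 1≤k≤87}; ρ_J = cos(π/88) = 0.9994.
1 − cos²(π/88) = sin²(π/88) ⇒ √(1−ρ_J²) = sin(π/88) = 0.03569.
ω* = 2/(1+0.03569) = 1.9311
and ρ(B_{ω*}) = 1.9311 − 1 = 0.9311.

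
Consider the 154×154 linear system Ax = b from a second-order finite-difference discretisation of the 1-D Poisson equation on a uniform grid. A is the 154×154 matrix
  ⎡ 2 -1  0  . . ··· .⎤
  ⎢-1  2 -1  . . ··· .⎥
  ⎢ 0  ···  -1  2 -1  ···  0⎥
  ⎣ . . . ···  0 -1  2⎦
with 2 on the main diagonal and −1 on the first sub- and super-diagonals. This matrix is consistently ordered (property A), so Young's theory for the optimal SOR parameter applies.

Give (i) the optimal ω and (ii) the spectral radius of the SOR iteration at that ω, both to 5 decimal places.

½·tridiag(1,0,1) at n=154: λ_k = cos(kπ/155); max |λ| at k=1 ⇒ ρ_J = cos(π/155) ≈ 0.99979.
√(1−ρ_J²) = |sin(π/155)| = 0.020267
ω* = 2/(1+0.020267) = 1.96027
ρ(B_{ω*}) = ω*−1 = 0.96027

ω* = 1.96027, ρ_SOR = 0.96027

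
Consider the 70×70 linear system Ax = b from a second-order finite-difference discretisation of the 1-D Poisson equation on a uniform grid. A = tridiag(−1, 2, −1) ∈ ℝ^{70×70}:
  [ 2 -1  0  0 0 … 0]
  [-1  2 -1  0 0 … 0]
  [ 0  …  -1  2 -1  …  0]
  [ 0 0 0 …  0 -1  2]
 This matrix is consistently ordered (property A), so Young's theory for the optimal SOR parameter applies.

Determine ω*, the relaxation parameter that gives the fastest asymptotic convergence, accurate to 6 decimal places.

With n=70, ρ(Jacobi) = cos(π/71) = 0.999021.
root = sin(π/71) = 0.0442333  (since 1−cos² = sin²).
[ω*] 2 ÷ (1 + 0.0442333) = 2 ÷ 1.0442333 = 1.915281.
Hence ρ(B_{ω*}) = 1.915281 − 1 = 0.915281.

ω* = 1.915281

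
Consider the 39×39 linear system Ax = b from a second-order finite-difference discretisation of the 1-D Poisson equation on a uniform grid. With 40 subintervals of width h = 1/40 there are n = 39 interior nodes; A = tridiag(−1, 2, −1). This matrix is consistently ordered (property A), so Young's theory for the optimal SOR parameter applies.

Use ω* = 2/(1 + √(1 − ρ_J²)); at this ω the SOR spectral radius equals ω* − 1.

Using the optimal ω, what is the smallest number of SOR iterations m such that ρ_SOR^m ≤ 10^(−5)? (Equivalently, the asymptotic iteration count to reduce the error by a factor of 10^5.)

m = 74

spectrum of D⁻¹(L+U) = {cos(kπ/40) : 1≤k≤39}; ρ_J = cos(π/40) = 0.9969173.
√(1−ρ_J²) = |sin(π/40)| = 0.0784591
ω* = 2 / (1 + 0.0784591) = 2 / 1.0784591 ≈ 1.8544978.
ρ_SOR = ω* − 1 = 1.8544978 − 1 = 0.8544978.
Need (0.8544978)^m ≤ 10^(−5): m ≥ 5·ln10/|ln 0.8544978| = 11.5129/0.157241 = 73.218 ⇒ m = 74.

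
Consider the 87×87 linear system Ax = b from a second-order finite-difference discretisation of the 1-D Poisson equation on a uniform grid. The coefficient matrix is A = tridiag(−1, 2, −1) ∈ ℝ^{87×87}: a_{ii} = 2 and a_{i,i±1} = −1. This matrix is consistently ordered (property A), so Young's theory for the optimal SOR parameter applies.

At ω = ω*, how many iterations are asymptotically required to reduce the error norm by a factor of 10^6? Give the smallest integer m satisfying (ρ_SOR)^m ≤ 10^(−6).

n=87: λ(B_J) = 1 − λ(A)/2 = cos(kπ/88); k=1 gives ρ_J = 0.9993628.
1 − cos²(π/88) = sin²(π/88) ⇒ √(1−ρ_J²) = sin(π/88) = 0.0356923.
ω* = 2/(1 + 0.0356923) = 2/1.0356923 = 1.9310755.
ρ(B_{ω*}) = ω*−1 = 0.9310755
6·ln10 = 13.8155; −ln(0.9310755) = 0.0714149; m = ⌈13.8155/0.0714149⌉ = ⌈193.454⌉ = 194.

m = 194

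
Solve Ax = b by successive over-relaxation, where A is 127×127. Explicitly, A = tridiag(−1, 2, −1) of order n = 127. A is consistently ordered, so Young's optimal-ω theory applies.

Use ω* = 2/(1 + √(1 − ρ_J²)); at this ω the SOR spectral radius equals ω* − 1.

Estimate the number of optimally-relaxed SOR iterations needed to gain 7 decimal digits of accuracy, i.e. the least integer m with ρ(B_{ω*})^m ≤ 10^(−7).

m = 329

½·tridiag(1,0,1) at n=127: λ_k = cos(kπ/128); max |λ| at k=1 ⇒ ρ_J = cos(π/128) ≈ 0.9996988.
√(1−ρ_J²) = |sin(π/128)| = 0.0245412
ω* = 2/(1 + 0.0245412) = 2/1.0245412 = 1.9520933.
and ρ(B_{ω*}) = 1.9520933 − 1 = 0.9520933.
7·ln10 = 16.1181; −ln(0.9520933) = 0.0490922; m = ⌈16.1181/0.0490922⌉ = ⌈328.323⌉ = 329.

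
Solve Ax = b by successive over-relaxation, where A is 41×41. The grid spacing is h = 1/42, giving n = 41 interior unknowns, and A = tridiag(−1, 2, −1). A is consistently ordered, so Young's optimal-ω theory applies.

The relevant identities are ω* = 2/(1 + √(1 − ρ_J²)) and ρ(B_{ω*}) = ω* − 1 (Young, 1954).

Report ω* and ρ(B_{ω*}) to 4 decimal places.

ω* = 1.8609, ρ_SOR = 0.8609

B_J for the 41×41 system has eigenvalues cos(kπ/42); ρ_J = cos(π/42) = 0.9972.
root = sin(π/42) = 0.07473  (since 1−cos² = sin²).
[ω*] 2 ÷ (1 + 0.07473) = 2 ÷ 1.07473 = 1.8609.
ρ_SOR = ω* − 1 = 1.8609 − 1 = 0.8609.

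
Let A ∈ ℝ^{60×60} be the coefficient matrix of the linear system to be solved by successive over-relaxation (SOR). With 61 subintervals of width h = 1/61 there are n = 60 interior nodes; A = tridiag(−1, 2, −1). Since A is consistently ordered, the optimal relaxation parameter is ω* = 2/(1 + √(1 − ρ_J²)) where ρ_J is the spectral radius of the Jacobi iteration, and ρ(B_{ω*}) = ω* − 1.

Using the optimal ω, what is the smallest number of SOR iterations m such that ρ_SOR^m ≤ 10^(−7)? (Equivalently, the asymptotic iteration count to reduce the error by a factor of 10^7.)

m = 157

½·tridiag(1,0,1) at n=60: λ_k = cos(kπ/61); max |λ| at k=1 ⇒ ρ_J = cos(π/61) ≈ 0.9986741.
root = sin(π/61) = 0.0514788  (since 1−cos² = sin²).
ω* = 2 / (1 + 0.0514788) = 2 / 1.0514788 ≈ 1.9020830.
ρ_SOR = ω* − 1 ≈ 0.9020830.
m ≥ 7·ln10 / (−ln 0.9020830) = 156.412; smallest integer m = 157.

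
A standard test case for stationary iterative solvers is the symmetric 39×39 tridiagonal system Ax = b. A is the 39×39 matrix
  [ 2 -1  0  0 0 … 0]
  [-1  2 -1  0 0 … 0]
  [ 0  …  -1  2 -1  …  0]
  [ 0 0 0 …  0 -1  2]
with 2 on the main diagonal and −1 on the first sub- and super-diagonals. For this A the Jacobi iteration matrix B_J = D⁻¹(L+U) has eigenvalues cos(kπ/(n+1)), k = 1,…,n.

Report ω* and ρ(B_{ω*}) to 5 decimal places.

ω* = 1.85450, ρ_SOR = 0.85450

n=39: λ(B_J) = 1 − λ(A)/2 = cos(kπ/40); k=1 gives ρ_J = 0.99692.
root = sin(π/40) = 0.078459  (since 1−cos² = sin²).
Young: ω* = 2/(1+√(1−ρ_J²)) = 2/(1+0.078459) = 2/1.078459 = 1.85450.
ρ(B_{ω*}) = ω*−1 = 0.85450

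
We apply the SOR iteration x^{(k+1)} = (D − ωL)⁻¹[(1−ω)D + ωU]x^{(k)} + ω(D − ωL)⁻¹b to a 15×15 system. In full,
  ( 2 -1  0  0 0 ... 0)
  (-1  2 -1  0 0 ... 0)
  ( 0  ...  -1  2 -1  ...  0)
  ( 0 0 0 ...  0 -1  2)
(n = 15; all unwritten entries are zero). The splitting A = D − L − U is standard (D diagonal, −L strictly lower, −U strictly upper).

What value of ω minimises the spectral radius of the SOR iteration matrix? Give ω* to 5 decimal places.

ω* = 1.67351

B_J for the 15×15 system has eigenvalues cos(kπ/16); ρ_J = cos(π/16) = 0.98079.
√(1−ρ_J²) simplifies to sin(π/16) = 0.195090.
[ω*] 2 ÷ (1 + 0.195090) = 2 ÷ 1.195090 = 1.67351.
and ρ(B_{ω*}) = 1.67351 − 1 = 0.67351.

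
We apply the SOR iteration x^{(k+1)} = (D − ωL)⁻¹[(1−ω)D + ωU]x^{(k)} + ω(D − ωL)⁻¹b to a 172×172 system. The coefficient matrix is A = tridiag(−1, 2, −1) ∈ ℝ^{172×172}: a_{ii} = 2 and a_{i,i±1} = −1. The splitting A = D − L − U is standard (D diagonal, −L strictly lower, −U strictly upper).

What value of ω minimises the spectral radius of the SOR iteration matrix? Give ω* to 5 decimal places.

[ρ_J] n=172: ρ(B_J) = cos(π/(n+1)) = cos(π/173) = 0.99984.
√(1 − cos²(π/173)) = sin(π/173) ≈ 0.018158.
[ω*] 2 ÷ (1 + 0.018158) = 2 ÷ 1.018158 = 1.96433.
ρ(B_{ω*}) = ω*−1 = 0.96433

ω* = 1.96433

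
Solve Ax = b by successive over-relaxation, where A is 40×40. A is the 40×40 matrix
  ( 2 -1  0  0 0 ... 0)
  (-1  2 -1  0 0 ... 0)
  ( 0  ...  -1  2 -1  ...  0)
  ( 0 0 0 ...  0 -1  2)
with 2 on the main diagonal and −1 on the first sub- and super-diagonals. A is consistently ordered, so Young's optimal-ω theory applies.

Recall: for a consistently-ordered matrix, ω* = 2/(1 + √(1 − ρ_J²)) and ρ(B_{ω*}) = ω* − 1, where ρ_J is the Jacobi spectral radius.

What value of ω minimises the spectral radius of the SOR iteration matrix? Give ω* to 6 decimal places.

ω* = 1.857788

[ρ_J] n=40: ρ(B_J) = cos(π/(n+1)) = cos(π/41) = 0.997066.
root = sin(π/41) = 0.0765493  (since 1−cos² = sin²).
Young: ω* = 2/(1+√(1−ρ_J²)) = 2/(1+0.0765493) = 2/1.0765493 = 1.857788.
ρ(B_{ω*}) = ω*−1 = 0.857788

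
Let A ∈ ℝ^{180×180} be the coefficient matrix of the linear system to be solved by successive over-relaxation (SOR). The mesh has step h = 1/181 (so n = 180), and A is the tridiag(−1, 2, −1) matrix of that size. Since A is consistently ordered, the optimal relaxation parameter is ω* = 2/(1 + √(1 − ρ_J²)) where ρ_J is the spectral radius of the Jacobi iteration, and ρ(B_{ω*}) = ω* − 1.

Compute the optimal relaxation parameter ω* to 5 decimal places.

ρ_J = max_k |cos(kπ/181)| = cos(π/181) = 0.99985
√(1 − cos²(π/181)) = sin(π/181) ≈ 0.017356.
ω* = 2/(1 + 0.017356) = 2/1.017356 = 1.96588.
ρ(B_{ω*}) = ω*−1 = 0.96588

ω* = 1.96588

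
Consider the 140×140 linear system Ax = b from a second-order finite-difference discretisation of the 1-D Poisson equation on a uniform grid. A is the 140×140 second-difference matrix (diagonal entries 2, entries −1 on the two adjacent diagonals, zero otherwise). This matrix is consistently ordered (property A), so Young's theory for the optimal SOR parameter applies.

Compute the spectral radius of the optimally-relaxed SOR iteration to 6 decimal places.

ρ_J = max_k |cos(kπ/141)| = cos(π/141) = 0.999752
1 − cos²(π/141) = sin²(π/141) ⇒ √(1−ρ_J²) = sin(π/141) = 0.0222790.
ω* = 2 / (1 + 0.0222790) = 2 / 1.0222790 ≈ 1.956413.
ρ_SOR = ω* − 1 = 1.956413 − 1 = 0.956413.

ρ_SOR = 0.956413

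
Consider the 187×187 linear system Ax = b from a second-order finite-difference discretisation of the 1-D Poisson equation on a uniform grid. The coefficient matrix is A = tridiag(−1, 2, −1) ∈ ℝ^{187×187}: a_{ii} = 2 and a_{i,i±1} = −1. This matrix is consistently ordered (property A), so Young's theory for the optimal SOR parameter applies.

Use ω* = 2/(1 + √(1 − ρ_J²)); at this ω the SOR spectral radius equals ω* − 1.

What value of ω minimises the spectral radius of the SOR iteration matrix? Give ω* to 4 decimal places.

ω* = 1.9671

spectrum of D⁻¹(L+U) = {cos(kπ/188) : 1≤k≤187}; ρ_J = cos(π/188) = 0.9999.
√(1−ρ_J²) simplifies to sin(π/188) = 0.01671.
ω* = 2/(1+0.01671) = 1.9671
ρ_SOR = ω* − 1 ≈ 0.9671.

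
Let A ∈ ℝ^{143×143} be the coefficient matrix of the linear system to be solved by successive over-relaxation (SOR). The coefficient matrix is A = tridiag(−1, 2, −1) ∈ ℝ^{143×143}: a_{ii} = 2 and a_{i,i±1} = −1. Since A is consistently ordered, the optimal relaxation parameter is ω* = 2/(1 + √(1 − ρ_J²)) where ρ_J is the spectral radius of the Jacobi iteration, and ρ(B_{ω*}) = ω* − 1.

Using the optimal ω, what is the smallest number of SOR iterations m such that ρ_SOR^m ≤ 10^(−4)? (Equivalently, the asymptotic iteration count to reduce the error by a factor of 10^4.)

B_J for the 143×143 system has eigenvalues cos(kπ/144); ρ_J = cos(π/144) = 0.9997620.
1 − cos²(π/144) = sin²(π/144) ⇒ √(1−ρ_J²) = sin(π/144) = 0.0218149.
[ω*] 2 ÷ (1 + 0.0218149) = 2 ÷ 1.0218149 = 1.9573017.
At ω = 1.9573017 every |λ(B_ω)| = ω−1, so ρ_SOR = 0.9573017.
For 4 digits: m = 4·ln10 / (−ln 0.9573017) = 9.21034/0.0436367 = 211.069; round up → m = 212.

m = 212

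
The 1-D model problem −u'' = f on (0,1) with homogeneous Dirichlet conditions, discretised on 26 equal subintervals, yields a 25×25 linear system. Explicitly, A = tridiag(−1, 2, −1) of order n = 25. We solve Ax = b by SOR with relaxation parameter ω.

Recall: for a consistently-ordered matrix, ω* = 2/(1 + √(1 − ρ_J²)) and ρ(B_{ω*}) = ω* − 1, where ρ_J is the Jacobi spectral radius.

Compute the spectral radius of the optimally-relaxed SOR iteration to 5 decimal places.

With n=25, ρ(Jacobi) = cos(π/26) = 0.99271.
root = sin(π/26) = 0.120537  (since 1−cos² = sin²).
ω* = 2/(1+0.120537) = 1.78486
Hence ρ(B_{ω*}) = 1.78486 − 1 = 0.78486.

ρ_SOR = 0.78486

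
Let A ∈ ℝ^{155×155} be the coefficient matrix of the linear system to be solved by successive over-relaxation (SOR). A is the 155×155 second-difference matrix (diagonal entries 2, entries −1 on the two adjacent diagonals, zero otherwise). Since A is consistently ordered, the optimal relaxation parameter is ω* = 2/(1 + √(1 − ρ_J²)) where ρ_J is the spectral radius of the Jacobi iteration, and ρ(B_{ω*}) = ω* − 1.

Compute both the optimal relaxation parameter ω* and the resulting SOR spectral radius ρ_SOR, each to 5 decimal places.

n=155: λ(B_J) = 1 − λ(A)/2 = cos(kπ/156); k=1 gives ρ_J = 0.99980.
√(1−ρ_J²) simplifies to sin(π/156) = 0.020137.
So ω* = 2/1.020137 = 1.96052 (Young).
and ρ(B_{ω*}) = 1.96052 − 1 = 0.96052.

ω* = 1.96052, ρ_SOR = 0.96052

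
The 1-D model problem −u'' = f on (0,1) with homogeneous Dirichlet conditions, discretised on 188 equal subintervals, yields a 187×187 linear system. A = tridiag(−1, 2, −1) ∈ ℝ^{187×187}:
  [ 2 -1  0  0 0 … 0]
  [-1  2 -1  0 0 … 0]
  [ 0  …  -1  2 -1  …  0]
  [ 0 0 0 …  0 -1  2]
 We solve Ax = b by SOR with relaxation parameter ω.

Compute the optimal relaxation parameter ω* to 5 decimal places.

ω* = 1.96713

spectrum of D⁻¹(L+U) = {cos(kπ/188) : 1≤k≤187}; ρ_J = cos(π/188) = 0.99986.
√(1−ρ_J²) = |sin(π/188)| = 0.016710
So ω* = 2/1.016710 = 1.96713 (Young).
At ω = 1.96713 every |λ(B_ω)| = ω−1, so ρ_SOR = 0.96713.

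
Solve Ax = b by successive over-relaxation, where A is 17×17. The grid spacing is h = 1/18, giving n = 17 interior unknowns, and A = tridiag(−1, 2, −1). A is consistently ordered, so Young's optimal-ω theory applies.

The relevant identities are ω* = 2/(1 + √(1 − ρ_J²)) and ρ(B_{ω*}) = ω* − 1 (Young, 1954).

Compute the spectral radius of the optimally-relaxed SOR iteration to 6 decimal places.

n=17: λ(B_J) = 1 − λ(A)/2 = cos(kπ/18); k=1 gives ρ_J = 0.984808.
√(1 − cos²(π/18)) = sin(π/18) ≈ 0.1736482.
[ω*] 2 ÷ (1 + 0.1736482) = 2 ÷ 1.1736482 = 1.704088.
ρ(B_{ω*}) = ω*−1 = 0.704088

ρ_SOR = 0.704088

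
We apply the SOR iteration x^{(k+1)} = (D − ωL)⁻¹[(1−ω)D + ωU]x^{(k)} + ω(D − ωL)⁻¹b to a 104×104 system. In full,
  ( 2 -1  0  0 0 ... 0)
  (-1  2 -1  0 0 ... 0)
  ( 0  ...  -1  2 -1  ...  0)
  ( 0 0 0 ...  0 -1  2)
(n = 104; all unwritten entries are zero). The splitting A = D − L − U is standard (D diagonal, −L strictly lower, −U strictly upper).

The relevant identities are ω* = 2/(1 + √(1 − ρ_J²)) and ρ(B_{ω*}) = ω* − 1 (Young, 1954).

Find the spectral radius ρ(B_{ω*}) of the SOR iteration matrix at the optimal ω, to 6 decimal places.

n=104: λ(B_J) = 1 − λ(A)/2 = cos(kπ/105); k=1 gives ρ_J = 0.999552.
√(1 − cos²(π/105)) = sin(π/105) ≈ 0.0299155.
So ω* = 2/1.0299155 = 1.941907 (Young).
ρ_SOR = ω* − 1 = 1.941907 − 1 = 0.941907.

ρ_SOR = 0.941907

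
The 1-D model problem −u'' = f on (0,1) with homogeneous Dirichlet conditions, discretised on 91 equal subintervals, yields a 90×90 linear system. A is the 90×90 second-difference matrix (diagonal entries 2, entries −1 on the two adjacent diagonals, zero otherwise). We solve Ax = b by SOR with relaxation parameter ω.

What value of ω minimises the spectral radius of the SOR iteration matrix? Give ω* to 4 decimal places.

½·tridiag(1,0,1) at n=90: λ_k = cos(kπ/91); max |λ| at k=1 ⇒ ρ_J = cos(π/91) ≈ 0.9994.
root = sin(π/91) = 0.03452  (since 1−cos² = sin²).
ω* = 2 / (1 + 0.03452) = 2 / 1.03452 ≈ 1.9333.
ρ_SOR = ω* − 1 ≈ 0.9333.

ω* = 1.9333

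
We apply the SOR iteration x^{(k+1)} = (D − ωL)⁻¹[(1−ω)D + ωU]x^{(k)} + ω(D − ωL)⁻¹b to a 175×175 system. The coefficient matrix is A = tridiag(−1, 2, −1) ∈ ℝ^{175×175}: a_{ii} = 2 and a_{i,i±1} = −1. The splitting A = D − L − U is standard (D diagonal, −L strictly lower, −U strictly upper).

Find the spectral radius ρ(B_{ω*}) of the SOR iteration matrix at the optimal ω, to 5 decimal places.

ρ_SOR = 0.96493

n=175: λ(B_J) = 1 − λ(A)/2 = cos(kπ/176); k=1 gives ρ_J = 0.99984.
√(1 − cos²(π/176)) = sin(π/176) ≈ 0.017849.
Then 2/(1+√(1−ρ_J²)) = 2/(1+0.017849); ω* = 2/1.017849 = 1.96493.
ρ_SOR = ω* − 1 ≈ 0.96493.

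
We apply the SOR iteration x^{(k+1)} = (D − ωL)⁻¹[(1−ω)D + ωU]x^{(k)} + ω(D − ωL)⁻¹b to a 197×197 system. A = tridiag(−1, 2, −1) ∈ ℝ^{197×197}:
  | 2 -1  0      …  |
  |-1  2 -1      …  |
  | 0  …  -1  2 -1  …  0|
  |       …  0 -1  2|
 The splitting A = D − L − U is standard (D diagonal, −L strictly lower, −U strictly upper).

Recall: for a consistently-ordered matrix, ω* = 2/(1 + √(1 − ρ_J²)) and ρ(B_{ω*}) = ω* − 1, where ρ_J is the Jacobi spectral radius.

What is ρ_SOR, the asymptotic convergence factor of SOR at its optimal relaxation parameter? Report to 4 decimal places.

With n=197, ρ(Jacobi) = cos(π/198) = 0.9999.
√(1 − cos²(π/198)) = sin(π/198) ≈ 0.01587.
ω* = 2 / (1 + 0.01587) = 2 / 1.01587 ≈ 1.9688.
and ρ(B_{ω*}) = 1.9688 − 1 = 0.9688.

ρ_SOR = 0.9688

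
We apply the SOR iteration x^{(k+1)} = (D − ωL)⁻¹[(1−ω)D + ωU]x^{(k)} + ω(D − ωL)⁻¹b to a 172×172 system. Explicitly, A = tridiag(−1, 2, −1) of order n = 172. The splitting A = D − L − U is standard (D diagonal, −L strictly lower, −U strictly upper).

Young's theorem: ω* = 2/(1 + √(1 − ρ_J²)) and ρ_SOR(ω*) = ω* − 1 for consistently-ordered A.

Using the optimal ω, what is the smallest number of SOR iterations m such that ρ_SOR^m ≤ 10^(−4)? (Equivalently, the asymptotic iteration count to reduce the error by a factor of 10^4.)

½·tridiag(1,0,1) at n=172: λ_k = cos(kπ/173); max |λ| at k=1 ⇒ ρ_J = cos(π/173) ≈ 0.9998351.
root = sin(π/173) = 0.0181585  (since 1−cos² = sin²).
ω* = 2/(1 + 0.0181585) = 2/1.0181585 = 1.9643307.
[ρ_SOR] ω* − 1 = 0.9643307.
Need (0.9643307)^m ≤ 10^(−4): m ≥ 4·ln10/|ln 0.9643307| = 9.21034/0.036321 = 253.582 ⇒ m = 254.

m = 254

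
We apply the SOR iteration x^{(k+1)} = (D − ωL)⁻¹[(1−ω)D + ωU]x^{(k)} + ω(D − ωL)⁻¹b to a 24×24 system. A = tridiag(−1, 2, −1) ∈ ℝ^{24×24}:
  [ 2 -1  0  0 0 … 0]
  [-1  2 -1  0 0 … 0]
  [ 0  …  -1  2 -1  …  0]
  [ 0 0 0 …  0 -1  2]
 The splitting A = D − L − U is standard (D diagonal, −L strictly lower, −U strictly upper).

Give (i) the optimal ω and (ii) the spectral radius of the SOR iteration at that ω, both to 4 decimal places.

ω* = 1.7773, ρ_SOR = 0.7773

With n=24, ρ(Jacobi) = cos(π/25) = 0.9921.
√(1−ρ_J²) = |sin(π/25)| = 0.12533
So ω* = 2/1.12533 = 1.7773 (Young).
[ρ_SOR] ω* − 1 = 0.7773.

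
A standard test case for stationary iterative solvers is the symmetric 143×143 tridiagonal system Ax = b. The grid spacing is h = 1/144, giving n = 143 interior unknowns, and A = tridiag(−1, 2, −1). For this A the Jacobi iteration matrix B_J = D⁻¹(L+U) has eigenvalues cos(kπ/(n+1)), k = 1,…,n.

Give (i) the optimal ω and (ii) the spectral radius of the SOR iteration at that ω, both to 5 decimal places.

n=143: λ(B_J) = 1 − λ(A)/2 = cos(kπ/144); k=1 gives ρ_J = 0.99976.
√(1−ρ_J²) = |sin(π/144)| = 0.021815
ω* = 2/(1 + 0.021815) = 2/1.021815 = 1.95730.
[ρ_SOR] ω* − 1 = 0.95730.

ω* = 1.95730, ρ_SOR = 0.95730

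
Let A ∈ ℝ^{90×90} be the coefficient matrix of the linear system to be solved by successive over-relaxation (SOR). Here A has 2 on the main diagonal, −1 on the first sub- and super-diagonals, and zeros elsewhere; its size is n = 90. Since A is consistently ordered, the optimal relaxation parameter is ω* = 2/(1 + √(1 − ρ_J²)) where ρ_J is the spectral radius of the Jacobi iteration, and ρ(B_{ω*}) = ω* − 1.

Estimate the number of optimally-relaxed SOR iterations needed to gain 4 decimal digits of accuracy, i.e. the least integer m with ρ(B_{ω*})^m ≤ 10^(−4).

ρ_J = max_k |cos(kπ/91)| = cos(π/91) = 0.9994041
1 − cos²(π/91) = sin²(π/91) ⇒ √(1−ρ_J²) = sin(π/91) = 0.0345161.
[ω*] 2 ÷ (1 + 0.0345161) = 2 ÷ 1.0345161 = 1.9332710.
At ω = 1.9332710 every |λ(B_ω)| = ω−1, so ρ_SOR = 0.9332710.
(0.9332710)^m ≤ 10^{−4}  ⇒  m·ln(0.9332710) ≤ −4·ln10  ⇒  m ≥ 133.368  ⇒  m = 134

m = 134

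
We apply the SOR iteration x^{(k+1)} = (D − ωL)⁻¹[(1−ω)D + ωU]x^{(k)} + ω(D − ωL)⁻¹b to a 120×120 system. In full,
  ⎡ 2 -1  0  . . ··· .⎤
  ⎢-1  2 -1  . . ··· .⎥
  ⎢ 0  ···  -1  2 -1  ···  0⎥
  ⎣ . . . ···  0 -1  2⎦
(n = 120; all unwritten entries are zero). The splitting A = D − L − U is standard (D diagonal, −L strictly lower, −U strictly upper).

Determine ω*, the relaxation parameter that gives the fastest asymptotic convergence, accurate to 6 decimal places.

B_J for the 120×120 system has eigenvalues cos(kπ/121); ρ_J = cos(π/121) = 0.999663.
√(1−ρ_J²) simplifies to sin(π/121) = 0.0259607.
ω* = 2 / (1 + 0.0259607) = 2 / 1.0259607 ≈ 1.949392.
and ρ(B_{ω*}) = 1.949392 − 1 = 0.949392.

ω* = 1.949392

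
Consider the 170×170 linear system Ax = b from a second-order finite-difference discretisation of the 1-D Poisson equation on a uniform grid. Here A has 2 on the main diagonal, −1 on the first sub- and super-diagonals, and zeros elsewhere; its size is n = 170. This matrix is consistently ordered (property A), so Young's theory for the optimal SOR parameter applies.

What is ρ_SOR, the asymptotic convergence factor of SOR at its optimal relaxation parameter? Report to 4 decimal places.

ρ_SOR = 0.9639

ρ_J = max_k |cos(kπ/171)| = cos(π/171) = 0.9998
root = sin(π/171) = 0.01837  (since 1−cos² = sin²).
ω* = 2 / (1 + 0.01837) = 2 / 1.01837 ≈ 1.9639.
ρ(B_{ω*}) = ω*−1 = 0.9639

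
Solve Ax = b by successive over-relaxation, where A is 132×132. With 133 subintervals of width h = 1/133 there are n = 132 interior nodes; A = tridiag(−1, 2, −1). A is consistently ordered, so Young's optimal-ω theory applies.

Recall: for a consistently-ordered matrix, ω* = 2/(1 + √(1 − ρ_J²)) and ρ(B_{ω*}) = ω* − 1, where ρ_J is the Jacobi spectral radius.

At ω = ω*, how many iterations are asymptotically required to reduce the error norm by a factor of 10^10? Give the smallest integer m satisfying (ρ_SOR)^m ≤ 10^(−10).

n=132: λ(B_J) = 1 − λ(A)/2 = cos(kπ/133); k=1 gives ρ_J = 0.9997210.
1 − cos²(π/133) = sin²(π/133) ⇒ √(1−ρ_J²) = sin(π/133) = 0.0236188.
[ω*] 2 ÷ (1 + 0.0236188) = 2 ÷ 1.0236188 = 1.9538524.
ρ_SOR = ω* − 1 = 1.9538524 − 1 = 0.9538524.
(0.9538524)^m ≤ 10^{−10}  ⇒  m·ln(0.9538524) ≤ −10·ln10  ⇒  m ≥ 487.359  ⇒  m = 488

m = 488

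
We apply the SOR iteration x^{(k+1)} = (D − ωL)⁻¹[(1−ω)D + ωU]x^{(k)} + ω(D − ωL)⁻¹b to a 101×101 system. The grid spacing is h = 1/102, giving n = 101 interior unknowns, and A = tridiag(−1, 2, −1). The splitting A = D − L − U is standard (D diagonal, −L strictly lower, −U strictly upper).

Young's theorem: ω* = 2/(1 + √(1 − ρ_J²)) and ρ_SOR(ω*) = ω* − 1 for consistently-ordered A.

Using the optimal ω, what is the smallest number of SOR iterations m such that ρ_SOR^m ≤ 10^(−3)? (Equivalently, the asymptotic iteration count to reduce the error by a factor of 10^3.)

m = 113

spectrum of D⁻¹(L+U) = {cos(kπ/102) : 1≤k≤101}; ρ_J = cos(π/102) = 0.9995257.
√(1−ρ_J²) = |sin(π/102)| = 0.0307951
ω* = 2/(1 + 0.0307951) = 2/1.0307951 = 1.9402498.
Hence ρ(B_{ω*}) = 1.9402498 − 1 = 0.9402498.
ρ_SOR^m ≤ 10^(−3) ⇔ m ≥ 3·ln10/(−ln 0.9402498) = 6.90776/0.0616097 = 112.121; m = ⌈112.121⌉ = 113.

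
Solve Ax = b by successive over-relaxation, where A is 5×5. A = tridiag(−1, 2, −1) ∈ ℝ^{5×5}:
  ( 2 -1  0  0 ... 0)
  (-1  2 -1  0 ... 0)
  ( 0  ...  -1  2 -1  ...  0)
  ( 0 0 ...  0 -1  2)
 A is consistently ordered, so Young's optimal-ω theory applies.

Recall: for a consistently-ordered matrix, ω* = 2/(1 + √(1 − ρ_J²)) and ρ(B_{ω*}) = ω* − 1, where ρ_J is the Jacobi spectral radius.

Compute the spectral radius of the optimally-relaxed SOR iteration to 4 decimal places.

ρ_J = max_k |cos(kπ/6)| = cos(π/6) = 0.8660
√(1−ρ_J²) = |sin(π/6)| = 0.50000
[ω*] 2 ÷ (1 + 0.50000) = 2 ÷ 1.50000 = 1.3333.
Hence ρ(B_{ω*}) = 1.3333 − 1 = 0.3333.

ρ_SOR = 0.3333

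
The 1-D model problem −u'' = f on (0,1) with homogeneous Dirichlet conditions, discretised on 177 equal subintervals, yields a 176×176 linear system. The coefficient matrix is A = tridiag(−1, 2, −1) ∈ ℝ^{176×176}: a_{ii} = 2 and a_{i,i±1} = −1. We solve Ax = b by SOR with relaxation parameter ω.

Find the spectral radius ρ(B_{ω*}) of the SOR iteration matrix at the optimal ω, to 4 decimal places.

With n=176, ρ(Jacobi) = cos(π/177) = 0.9998.
√(1−ρ_J²) simplifies to sin(π/177) = 0.01775.
ω* = 2/(1 + 0.01775) = 2/1.01775 = 1.9651.
ρ(B_{ω*}) = ω*−1 = 0.9651

ρ_SOR = 0.9651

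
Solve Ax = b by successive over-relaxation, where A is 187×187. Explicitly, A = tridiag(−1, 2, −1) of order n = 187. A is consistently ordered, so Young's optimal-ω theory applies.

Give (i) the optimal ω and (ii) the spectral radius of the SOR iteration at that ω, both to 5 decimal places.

ω* = 1.96713, ρ_SOR = 0.96713

B_J for the 187×187 system has eigenvalues cos(kπ/188); ρ_J = cos(π/188) = 0.99986.
√(1−ρ_J²) simplifies to sin(π/188) = 0.016710.
Then 2/(1+√(1−ρ_J²)) = 2/(1+0.016710); ω* = 2/1.016710 = 1.96713.
At ω = 1.96713 every |λ(B_ω)| = ω−1, so ρ_SOR = 0.96713.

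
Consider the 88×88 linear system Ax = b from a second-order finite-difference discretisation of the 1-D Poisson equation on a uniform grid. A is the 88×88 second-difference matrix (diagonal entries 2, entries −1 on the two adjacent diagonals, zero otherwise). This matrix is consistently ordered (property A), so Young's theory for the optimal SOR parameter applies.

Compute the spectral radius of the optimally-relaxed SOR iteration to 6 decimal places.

spectrum of D⁻¹(L+U) = {cos(kπ/89) : 1≤k≤88}; ρ_J = cos(π/89) = 0.999377.
root = sin(π/89) = 0.0352915  (since 1−cos² = sin²).
ω* = 2 / (1 + 0.0352915) = 2 / 1.0352915 ≈ 1.931823.
[ρ_SOR] ω* − 1 = 0.931823.

ρ_SOR = 0.931823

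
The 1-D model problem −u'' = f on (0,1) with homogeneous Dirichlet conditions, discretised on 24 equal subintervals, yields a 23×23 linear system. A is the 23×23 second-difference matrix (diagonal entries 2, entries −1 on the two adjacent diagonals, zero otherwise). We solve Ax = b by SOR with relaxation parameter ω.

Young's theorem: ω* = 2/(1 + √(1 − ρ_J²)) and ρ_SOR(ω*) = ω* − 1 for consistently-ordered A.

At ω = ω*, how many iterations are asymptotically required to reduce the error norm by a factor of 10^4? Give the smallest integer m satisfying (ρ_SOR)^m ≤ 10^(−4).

m = 36

With n=23, ρ(Jacobi) = cos(π/24) = 0.9914449.
root = sin(π/24) = 0.1305262  (since 1−cos² = sin²).
ω* = 2/(1 + 0.1305262) = 2/1.1305262 = 1.7690877.
ρ_SOR = ω* − 1 ≈ 0.7690877.
4·ln10 = 9.21034; −ln(0.7690877) = 0.26255; m = ⌈9.21034/0.26255⌉ = ⌈35.080⌉ = 36.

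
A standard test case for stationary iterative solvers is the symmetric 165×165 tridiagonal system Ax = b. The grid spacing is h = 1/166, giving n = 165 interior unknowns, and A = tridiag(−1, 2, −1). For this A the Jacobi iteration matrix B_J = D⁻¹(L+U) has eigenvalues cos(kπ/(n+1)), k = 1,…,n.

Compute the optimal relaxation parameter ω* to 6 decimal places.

ω* = 1.962855

spectrum of D⁻¹(L+U) = {cos(kπ/166) : 1≤k≤165}; ρ_J = cos(π/166) = 0.999821.
√(1−ρ_J²) simplifies to sin(π/166) = 0.0189241.
[ω*] 2 ÷ (1 + 0.0189241) = 2 ÷ 1.0189241 = 1.962855.
and ρ(B_{ω*}) = 1.962855 − 1 = 0.962855.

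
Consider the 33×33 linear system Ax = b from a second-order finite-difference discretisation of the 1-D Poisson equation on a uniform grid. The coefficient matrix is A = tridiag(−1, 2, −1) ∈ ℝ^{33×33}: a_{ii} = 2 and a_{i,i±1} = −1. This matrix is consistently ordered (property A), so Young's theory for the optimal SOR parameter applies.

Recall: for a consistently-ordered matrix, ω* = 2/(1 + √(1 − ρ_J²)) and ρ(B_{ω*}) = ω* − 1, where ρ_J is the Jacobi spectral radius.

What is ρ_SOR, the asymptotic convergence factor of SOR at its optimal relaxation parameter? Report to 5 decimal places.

n=33: λ(B_J) = 1 − λ(A)/2 = cos(kπ/34); k=1 gives ρ_J = 0.99573.
√(1−ρ_J²) = |sin(π/34)| = 0.092268
Then 2/(1+√(1−ρ_J²)) = 2/(1+0.092268); ω* = 2/1.092268 = 1.83105.
At ω = 1.83105 every |λ(B_ω)| = ω−1, so ρ_SOR = 0.83105.

ρ_SOR = 0.83105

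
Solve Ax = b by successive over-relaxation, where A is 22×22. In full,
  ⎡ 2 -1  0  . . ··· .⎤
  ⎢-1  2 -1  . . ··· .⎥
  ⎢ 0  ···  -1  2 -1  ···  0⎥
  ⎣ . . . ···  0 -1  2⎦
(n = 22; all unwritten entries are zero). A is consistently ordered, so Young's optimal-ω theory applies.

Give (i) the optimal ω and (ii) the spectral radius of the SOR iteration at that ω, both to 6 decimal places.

ω* = 1.760305, ρ_SOR = 0.760305

½·tridiag(1,0,1) at n=22: λ_k = cos(kπ/23); max |λ| at k=1 ⇒ ρ_J = cos(π/23) ≈ 0.990686.
root = sin(π/23) = 0.1361666  (since 1−cos² = sin²).
So ω* = 2/1.1361666 = 1.760305 (Young).
ρ_SOR = ω* − 1 = 1.760305 − 1 = 0.760305.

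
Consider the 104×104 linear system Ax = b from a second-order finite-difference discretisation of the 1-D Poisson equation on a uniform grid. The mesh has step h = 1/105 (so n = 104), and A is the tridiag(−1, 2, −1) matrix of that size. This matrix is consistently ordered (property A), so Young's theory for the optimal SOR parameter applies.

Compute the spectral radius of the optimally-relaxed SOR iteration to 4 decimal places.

ρ_J = max_k |cos(kπ/105)| = cos(π/105) = 0.9996
1 − cos²(π/105) = sin²(π/105) ⇒ √(1−ρ_J²) = sin(π/105) = 0.02992.
ω* = 2/(1+0.02992) = 1.9419
Hence ρ(B_{ω*}) = 1.9419 − 1 = 0.9419.

ρ_SOR = 0.9419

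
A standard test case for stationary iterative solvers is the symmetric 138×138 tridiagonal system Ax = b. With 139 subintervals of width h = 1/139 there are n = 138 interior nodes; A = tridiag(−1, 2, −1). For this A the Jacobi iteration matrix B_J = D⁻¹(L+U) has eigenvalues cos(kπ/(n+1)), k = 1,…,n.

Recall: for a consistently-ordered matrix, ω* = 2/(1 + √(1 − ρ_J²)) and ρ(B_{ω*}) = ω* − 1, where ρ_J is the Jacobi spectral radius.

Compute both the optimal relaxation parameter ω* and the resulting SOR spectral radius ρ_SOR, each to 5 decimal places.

ω* = 1.95580, ρ_SOR = 0.95580

[ρ_J] n=138: ρ(B_J) = cos(π/(n+1)) = cos(π/139) = 0.99974.
root = sin(π/139) = 0.022599  (since 1−cos² = sin²).
Young: ω* = 2/(1+√(1−ρ_J²)) = 2/(1+0.022599) = 2/1.022599 = 1.95580.
ρ(B_{ω*}) = ω*−1 = 0.95580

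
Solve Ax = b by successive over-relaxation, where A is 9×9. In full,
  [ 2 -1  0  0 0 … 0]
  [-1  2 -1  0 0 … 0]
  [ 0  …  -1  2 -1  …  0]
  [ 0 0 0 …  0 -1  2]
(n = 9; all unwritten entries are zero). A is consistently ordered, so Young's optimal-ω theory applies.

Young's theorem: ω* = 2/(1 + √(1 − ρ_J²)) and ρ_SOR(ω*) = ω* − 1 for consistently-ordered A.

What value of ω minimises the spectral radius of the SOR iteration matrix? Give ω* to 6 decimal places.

spectrum of D⁻¹(L+U) = {cos(kπ/10) : 1≤k≤9}; ρ_J = cos(π/10) = 0.951057.
√(1 − cos²(π/10)) = sin(π/10) ≈ 0.3090170.
So ω* = 2/1.3090170 = 1.527864 (Young).
ρ_SOR = ω* − 1 ≈ 0.527864.

ω* = 1.527864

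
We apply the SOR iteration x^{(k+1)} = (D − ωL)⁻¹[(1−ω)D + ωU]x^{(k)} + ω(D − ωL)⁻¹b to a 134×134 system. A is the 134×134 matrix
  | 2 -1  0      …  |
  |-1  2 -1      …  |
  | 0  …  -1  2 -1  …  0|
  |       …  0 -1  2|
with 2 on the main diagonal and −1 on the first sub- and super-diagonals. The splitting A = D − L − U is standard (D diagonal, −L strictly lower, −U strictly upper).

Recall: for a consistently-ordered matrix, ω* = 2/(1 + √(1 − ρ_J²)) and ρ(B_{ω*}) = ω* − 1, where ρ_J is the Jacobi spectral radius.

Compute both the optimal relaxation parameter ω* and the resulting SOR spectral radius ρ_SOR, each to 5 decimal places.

ω* = 1.95452, ρ_SOR = 0.95452

ρ_J = max_k |cos(kπ/135)| = cos(π/135) = 0.99973
1 − cos²(π/135) = sin²(π/135) ⇒ √(1−ρ_J²) = sin(π/135) = 0.023269.
[ω*] 2 ÷ (1 + 0.023269) = 2 ÷ 1.023269 = 1.95452.
[ρ_SOR] ω* − 1 = 0.95452.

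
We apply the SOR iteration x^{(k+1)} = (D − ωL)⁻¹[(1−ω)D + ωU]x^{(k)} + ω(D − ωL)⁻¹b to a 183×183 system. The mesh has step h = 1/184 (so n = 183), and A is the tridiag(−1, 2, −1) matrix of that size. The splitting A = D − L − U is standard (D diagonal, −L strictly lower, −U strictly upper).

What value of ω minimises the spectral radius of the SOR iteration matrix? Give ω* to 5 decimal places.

ω* = 1.96643

ρ_J = max_k |cos(kπ/184)| = cos(π/184) = 0.99985
√(1 − cos²(π/184)) = sin(π/184) ≈ 0.017073.
[ω*] 2 ÷ (1 + 0.017073) = 2 ÷ 1.017073 = 1.96643.
[ρ_SOR] ω* − 1 = 0.96643.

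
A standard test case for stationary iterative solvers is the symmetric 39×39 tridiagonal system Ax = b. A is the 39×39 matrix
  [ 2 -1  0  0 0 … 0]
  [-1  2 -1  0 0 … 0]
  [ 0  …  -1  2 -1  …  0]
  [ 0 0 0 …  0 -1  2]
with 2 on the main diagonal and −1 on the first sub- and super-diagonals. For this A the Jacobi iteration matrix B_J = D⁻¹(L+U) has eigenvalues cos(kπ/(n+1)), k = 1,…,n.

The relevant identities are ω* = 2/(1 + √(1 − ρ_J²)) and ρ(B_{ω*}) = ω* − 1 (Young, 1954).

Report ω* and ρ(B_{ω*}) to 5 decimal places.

ω* = 1.85450, ρ_SOR = 0.85450

B_J for the 39×39 system has eigenvalues cos(kπ/40); ρ_J = cos(π/40) = 0.99692.
√(1−ρ_J²) = |sin(π/40)| = 0.078459
Young: ω* = 2/(1+√(1−ρ_J²)) = 2/(1+0.078459) = 2/1.078459 = 1.85450.
[ρ_SOR] ω* − 1 = 0.85450.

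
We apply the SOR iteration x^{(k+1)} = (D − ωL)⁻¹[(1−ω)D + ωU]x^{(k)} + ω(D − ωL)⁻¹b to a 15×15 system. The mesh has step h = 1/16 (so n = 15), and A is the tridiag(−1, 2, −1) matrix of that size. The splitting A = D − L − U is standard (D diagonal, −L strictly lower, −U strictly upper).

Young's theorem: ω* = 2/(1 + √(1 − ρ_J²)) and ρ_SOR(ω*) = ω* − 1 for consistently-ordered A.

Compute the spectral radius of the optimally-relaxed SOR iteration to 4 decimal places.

ρ_SOR = 0.6735

spectrum of D⁻¹(L+U) = {cos(kπ/16) : 1≤k≤15}; ρ_J = cos(π/16) = 0.9808.
√(1−ρ_J²) simplifies to sin(π/16) = 0.19509.
[ω*] 2 ÷ (1 + 0.19509) = 2 ÷ 1.19509 = 1.6735.
and ρ(B_{ω*}) = 1.6735 − 1 = 0.6735.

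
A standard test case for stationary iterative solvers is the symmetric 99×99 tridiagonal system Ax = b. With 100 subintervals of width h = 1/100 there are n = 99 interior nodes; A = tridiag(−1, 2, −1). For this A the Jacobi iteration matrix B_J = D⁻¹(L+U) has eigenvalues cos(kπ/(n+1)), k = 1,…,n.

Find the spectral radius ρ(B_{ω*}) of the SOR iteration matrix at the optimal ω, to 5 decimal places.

ρ_J = max_k |cos(kπ/100)| = cos(π/100) = 0.99951
√(1−ρ_J²) = |sin(π/100)| = 0.031411
ω* = 2/(1 + 0.031411) = 2/1.031411 = 1.93909.
[ρ_SOR] ω* − 1 = 0.93909.

ρ_SOR = 0.93909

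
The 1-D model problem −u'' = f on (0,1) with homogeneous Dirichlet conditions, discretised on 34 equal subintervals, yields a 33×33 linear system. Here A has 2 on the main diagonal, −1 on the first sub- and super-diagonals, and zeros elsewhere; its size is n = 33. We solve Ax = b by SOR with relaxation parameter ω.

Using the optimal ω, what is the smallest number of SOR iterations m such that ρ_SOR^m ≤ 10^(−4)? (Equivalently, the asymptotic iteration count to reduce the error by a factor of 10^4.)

½·tridiag(1,0,1) at n=33: λ_k = cos(kπ/34); max |λ| at k=1 ⇒ ρ_J = cos(π/34) ≈ 0.9957342.
√(1−ρ_J²) = |sin(π/34)| = 0.0922684
ω* = 2/(1 + 0.0922684) = 2/1.0922684 = 1.8310518.
At ω = 1.8310518 every |λ(B_ω)| = ω−1, so ρ_SOR = 0.8310518.
For 4 digits: m = 4·ln10 / (−ln 0.8310518) = 9.21034/0.185063 = 49.769; round up → m = 50.

m = 50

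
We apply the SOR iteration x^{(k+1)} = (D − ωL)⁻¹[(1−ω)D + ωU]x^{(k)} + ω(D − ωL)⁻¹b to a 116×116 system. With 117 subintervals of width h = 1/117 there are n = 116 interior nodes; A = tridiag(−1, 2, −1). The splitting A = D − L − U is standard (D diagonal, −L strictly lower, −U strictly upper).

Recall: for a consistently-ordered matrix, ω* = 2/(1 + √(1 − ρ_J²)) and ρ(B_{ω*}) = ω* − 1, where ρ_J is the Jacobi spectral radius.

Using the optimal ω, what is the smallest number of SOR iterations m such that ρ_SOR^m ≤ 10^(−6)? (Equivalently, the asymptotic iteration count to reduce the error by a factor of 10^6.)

m = 258

B_J for the 116×116 system has eigenvalues cos(kπ/117); ρ_J = cos(π/117) = 0.9996395.
√(1−ρ_J²) simplifies to sin(π/117) = 0.0268480.
ω* = 2 / (1 + 0.0268480) = 2 / 1.0268480 ≈ 1.9477079.
ρ(B_{ω*}) = ω*−1 = 0.9477079
(0.9477079)^m ≤ 10^{−6}  ⇒  m·ln(0.9477079) ≤ −6·ln10  ⇒  m ≥ 257.229  ⇒  m = 258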